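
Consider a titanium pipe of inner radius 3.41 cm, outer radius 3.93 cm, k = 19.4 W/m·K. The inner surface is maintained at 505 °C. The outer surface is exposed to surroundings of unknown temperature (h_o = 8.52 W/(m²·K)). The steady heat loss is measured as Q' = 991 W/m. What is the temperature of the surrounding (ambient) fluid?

Sum the resistances:
  R'_titanium = ln(0.0393/0.0341)/(2πk) = 0.1419/(2π·19.4) = 0.001164 m·K/W
  R'_conv,out = 1/(2πr h) = 1/(2π·0.0393·8.52) = 0.4753 m·K/W
ΣR = 0.4765 m·K/W
ΔT = Q'·ΣR = 991 × 0.4765 = 472.2 K
Heat flows outward, so T_out = T_in − ΔT = 505 − 472.2 = 32.8 °C

T_out = 32.8 °C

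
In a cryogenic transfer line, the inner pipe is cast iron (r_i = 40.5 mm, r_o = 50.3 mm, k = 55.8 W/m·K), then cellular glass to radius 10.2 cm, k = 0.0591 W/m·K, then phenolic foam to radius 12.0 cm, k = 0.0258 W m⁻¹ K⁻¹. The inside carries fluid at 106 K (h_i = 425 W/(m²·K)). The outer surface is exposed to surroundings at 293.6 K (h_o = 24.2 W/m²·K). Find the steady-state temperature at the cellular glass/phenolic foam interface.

T = 226.8 K

Treat each layer as a resistance in series:
  R'_conv,in = 1/(2πr h) = 1/(2π·0.0405·425) = 0.009246 m·K/W
  R'_cast iron = ln(0.0503/0.0405)/(2πk) = 0.2167/(2π·55.8) = 6.181×10^-4 m·K/W
  R'_cellular glass = ln(0.102/0.0503)/(2πk) = 0.7070/(2π·0.0591) = 1.904 m·K/W
  R'_phenolic foam = ln(0.120/0.102)/(2πk) = 0.1625/(2π·0.0258) = 1.003 m·K/W
  R'_conv,out = 1/(2πr h) = 1/(2π·0.120·24.2) = 0.05481 m·K/W
ΣR = 0.009246 + 6.181×10^-4 + 1.904 + 1.003 + 0.05481 = 2.972 m·K/W
Q' = ΔT/ΣR = (106 K − 293.6 K)/2.972 = -63.12 W/m
From the inner boundary to the cellular glass/phenolic foam interface, ΣR_partial = 1.914 m·K/W.
T_interface = T_in − Q'·ΣR_partial = 106 K − (-63.12)(1.914) = 226.8 K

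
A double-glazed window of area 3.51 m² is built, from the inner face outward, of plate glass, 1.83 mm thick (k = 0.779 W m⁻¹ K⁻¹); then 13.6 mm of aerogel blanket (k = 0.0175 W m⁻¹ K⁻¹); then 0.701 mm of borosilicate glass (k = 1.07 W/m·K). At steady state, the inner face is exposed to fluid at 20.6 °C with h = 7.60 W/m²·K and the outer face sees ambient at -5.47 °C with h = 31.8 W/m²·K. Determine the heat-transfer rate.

Q = 97.0 W

Treat each layer as a resistance in series:
  R_conv,in = 1/(hA) = 1/(7.60·3.51) = 0.03749 K/W
  R_plate glass = L/(kA) = 0.00183/(0.779·3.51) = 6.693×10^-4 K/W
  R_aerogel blanket = L/(kA) = 0.0136/(0.0175·3.51) = 0.2214 K/W
  R_borosilicate glass = L/(kA) = 7.01×10^-4/(1.07·3.51) = 1.866×10^-4 K/W
  R_conv,out = 1/(hA) = 1/(31.8·3.51) = 0.008959 K/W
ΣR = 0.03749 + 6.693×10^-4 + 0.2214 + 1.866×10^-4 + 0.008959 = 0.2687 K/W
Q = ΔT/ΣR = (20.6 °C − -5.47 °C)/0.2687 = 97.0 W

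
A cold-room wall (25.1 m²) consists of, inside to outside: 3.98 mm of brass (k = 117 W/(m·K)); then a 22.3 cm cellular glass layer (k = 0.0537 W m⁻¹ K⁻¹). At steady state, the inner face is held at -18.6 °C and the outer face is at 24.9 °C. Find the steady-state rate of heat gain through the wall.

Q = 263 W

Resistance network (inner→outer):
  R_brass = L/(kA) = 0.00398/(117·25.1) = 1.355×10^-6 K/W
  R_cellular glass = L/(kA) = 0.223/(0.0537·25.1) = 0.1654 K/W
ΣR = 1.355×10^-6 + 0.1654 = 0.1654 K/W
Q = ΔT/ΣR = (-18.6 °C − 24.9 °C)/0.1654 = -263 W
(Negative Q ⇒ heat flows inward; heat gain = 263 W.)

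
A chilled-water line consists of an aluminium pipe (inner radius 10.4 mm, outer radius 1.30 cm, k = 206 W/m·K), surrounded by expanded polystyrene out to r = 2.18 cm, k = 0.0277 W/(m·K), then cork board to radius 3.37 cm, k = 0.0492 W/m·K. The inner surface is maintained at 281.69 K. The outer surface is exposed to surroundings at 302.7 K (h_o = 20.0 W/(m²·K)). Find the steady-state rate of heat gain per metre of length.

Series thermal resistances, inner to outer:
  R'_aluminium = ln(0.0130/0.0104)/(2πk) = 0.2231/(2π·206) = 1.724×10^-4 m·K/W
  R'_expanded polystyrene = ln(0.0218/0.0130)/(2πk) = 0.5170/(2π·0.0277) = 2.970 m·K/W
  R'_cork board = ln(0.0337/0.0218)/(2πk) = 0.4356/(2π·0.0492) = 1.409 m·K/W
  R'_conv,out = 1/(2πr h) = 1/(2π·0.0337·20.0) = 0.2361 m·K/W
ΣR = 1.724×10^-4 + 2.970 + 1.409 + 0.2361 = 4.615 m·K/W
Q' = ΔT/ΣR = (281.69 K − 302.7 K)/4.615 = -4.55 W/m
(Negative Q' ⇒ heat flows inward; heat gain = 4.55 W/m.)

Q' = 4.55 W/m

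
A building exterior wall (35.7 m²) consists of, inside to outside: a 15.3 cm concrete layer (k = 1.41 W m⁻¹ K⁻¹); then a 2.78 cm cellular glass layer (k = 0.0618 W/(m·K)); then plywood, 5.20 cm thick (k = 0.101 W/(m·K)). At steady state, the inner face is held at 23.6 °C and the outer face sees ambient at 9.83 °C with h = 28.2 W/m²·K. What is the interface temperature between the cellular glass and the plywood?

T = 16.7 °C

Series thermal resistances, inner to outer:
  R_concrete = L/(kA) = 0.153/(1.41·35.7) = 0.003040 K/W
  R_cellular glass = L/(kA) = 0.0278/(0.0618·35.7) = 0.01260 K/W
  R_plywood = L/(kA) = 0.0520/(0.101·35.7) = 0.01442 K/W
  R_conv,out = 1/(hA) = 1/(28.2·35.7) = 9.933×10^-4 K/W
ΣR = 0.003040 + 0.01260 + 0.01442 + 9.933×10^-4 = 0.03105 K/W
Q = ΔT/ΣR = (23.6 °C − 9.83 °C)/0.03105 = 443.5 W
From the inner boundary to the cellular glass/plywood interface, ΣR_partial = 0.01564 K/W.
T_interface = T_in − Q·ΣR_partial = 23.6 °C − (443.5)(0.01564) = 16.7 °C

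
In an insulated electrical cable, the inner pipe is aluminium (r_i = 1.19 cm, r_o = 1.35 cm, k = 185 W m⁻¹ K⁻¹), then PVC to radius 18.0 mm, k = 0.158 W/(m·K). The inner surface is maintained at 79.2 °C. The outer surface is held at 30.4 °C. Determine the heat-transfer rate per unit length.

Q' = 168 W/m

Treat each layer as a resistance in series:
  R'_aluminium = ln(0.0135/0.0119)/(2πk) = 0.1262/(2π·185) = 1.085×10^-4 m·K/W
  R'_PVC = ln(0.0180/0.0135)/(2πk) = 0.2877/(2π·0.158) = 0.2898 m·K/W
ΣR = 1.085×10^-4 + 0.2898 = 0.2899 m·K/W
Q' = ΔT/ΣR = (79.2 °C − 30.4 °C)/0.2899 = 168 W/m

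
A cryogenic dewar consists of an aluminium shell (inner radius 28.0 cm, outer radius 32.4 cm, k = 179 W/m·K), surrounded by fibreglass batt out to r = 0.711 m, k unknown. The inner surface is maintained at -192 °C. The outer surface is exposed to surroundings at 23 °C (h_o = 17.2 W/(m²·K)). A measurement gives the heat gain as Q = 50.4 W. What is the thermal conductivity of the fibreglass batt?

k = 0.0314 W/m·K

ΣR = ΔT/Q = |-192 − 23|/50.4 = 4.266 K/W
Known resistances:
  R_aluminium = (1/0.280 − 1/0.324)/(4πk) = 0.4850/(4π·179) = 2.156×10^-4 K/W
  R_conv,out = 1/(4πr²h) = 1/(4π·0.711²·17.2) = 0.009152 K/W
R_fibreglass batt = ΣR − ΣR_known = 4.266 − 0.009368 = 4.257 K/W
(1/r₁−1/r₂)/(4πk) = 4.257 ⇒ k = 1.680/(4π·4.257) = 0.0314 W/m·K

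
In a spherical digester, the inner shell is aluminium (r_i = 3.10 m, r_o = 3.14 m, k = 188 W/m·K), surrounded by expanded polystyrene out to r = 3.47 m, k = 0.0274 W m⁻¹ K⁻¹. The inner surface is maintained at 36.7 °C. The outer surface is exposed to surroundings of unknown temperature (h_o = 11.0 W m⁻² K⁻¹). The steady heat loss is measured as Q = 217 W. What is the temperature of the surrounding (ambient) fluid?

T_out = 17.5 °C

Series resistances:
  R_aluminium = (1/3.10 − 1/3.14)/(4πk) = 0.004109/(4π·188) = 1.739×10^-6 K/W
  R_expanded polystyrene = (1/3.14 − 1/3.47)/(4πk) = 0.03029/(4π·0.0274) = 0.08796 K/W
  R_conv,out = 1/(4πr²h) = 1/(4π·3.47²·11.0) = 6.008×10^-4 K/W
ΣR = 0.08856 K/W
ΔT = Q·ΣR = 217 × 0.08856 = 19.22 K
Heat flows outward, so T_out = T_in − ΔT = 36.7 − 19.22 = 17.5 °C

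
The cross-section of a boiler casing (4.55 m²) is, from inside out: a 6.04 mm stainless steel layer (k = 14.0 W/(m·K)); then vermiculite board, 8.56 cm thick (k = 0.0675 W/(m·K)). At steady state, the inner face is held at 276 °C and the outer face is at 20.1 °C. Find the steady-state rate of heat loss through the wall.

Series thermal resistances, inner to outer:
  R_stainless steel = L/(kA) = 0.00604/(14.0·4.55) = 9.482×10^-5 K/W
  R_vermiculite board = L/(kA) = 0.0856/(0.0675·4.55) = 0.2787 K/W
ΣR = 9.482×10^-5 + 0.2787 = 0.2788 K/W
Q = ΔT/ΣR = (276 °C − 20.1 °C)/0.2788 = 918 W

Q = 918 W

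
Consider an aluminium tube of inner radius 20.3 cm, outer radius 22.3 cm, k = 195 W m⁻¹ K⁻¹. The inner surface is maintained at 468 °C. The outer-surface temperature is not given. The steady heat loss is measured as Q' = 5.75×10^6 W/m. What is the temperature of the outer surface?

T_out = 27.0 °C

Series resistances:
  R'_aluminium = ln(0.223/0.203)/(2πk) = 0.09397/(2π·195) = 7.669×10^-5 m·K/W
ΣR = 7.669×10^-5 m·K/W
ΔT = Q'·ΣR = 5.75×10^6 × 7.669×10^-5 = 441.0 K
Heat flows outward, so T_out = T_in − ΔT = 468 − 441.0 = 27.0 °C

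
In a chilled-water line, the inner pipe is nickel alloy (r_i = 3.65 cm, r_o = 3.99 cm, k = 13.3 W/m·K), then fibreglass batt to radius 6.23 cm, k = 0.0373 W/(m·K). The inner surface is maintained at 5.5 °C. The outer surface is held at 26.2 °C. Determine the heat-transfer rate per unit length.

Resistance network (inner→outer):
  R'_nickel alloy = ln(0.0399/0.0365)/(2πk) = 0.08906/(2π·13.3) = 0.001066 m·K/W
  R'_fibreglass batt = ln(0.0623/0.0399)/(2πk) = 0.4456/(2π·0.0373) = 1.901 m·K/W
ΣR = 0.001066 + 1.901 = 1.902 m·K/W
Q' = ΔT/ΣR = (5.5 °C − 26.2 °C)/1.902 = -10.9 W/m
(Negative Q' ⇒ heat flows inward; heat gain = 10.9 W/m.)

Q' = 10.9 W/m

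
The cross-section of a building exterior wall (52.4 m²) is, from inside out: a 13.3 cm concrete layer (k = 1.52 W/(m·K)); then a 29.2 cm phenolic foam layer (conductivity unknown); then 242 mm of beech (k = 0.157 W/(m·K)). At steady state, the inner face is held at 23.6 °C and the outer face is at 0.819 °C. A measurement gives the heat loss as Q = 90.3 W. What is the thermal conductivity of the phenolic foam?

ΣR = ΔT/Q = |23.6 − 0.819|/90.3 = 0.2523 K/W
Known resistances:
  R_concrete = L/(kA) = 0.133/(1.52·52.4) = 0.001670 K/W
  R_beech = L/(kA) = 0.242/(0.157·52.4) = 0.02942 K/W
R_phenolic foam = ΣR − ΣR_known = 0.2523 − 0.03109 = 0.2212 K/W
L/(kA) = 0.2212 ⇒ k = 0.292/(0.2212·52.4) = 0.0252 W/m·K

k = 0.0252 W/m·K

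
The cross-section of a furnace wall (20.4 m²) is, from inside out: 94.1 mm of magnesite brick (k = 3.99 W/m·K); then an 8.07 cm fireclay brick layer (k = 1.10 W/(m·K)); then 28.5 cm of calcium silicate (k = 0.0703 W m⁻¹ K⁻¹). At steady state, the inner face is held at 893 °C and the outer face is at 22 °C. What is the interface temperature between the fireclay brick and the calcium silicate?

T = 873 °C

Series thermal resistances, inner to outer:
  R_magnesite brick = L/(kA) = 0.0941/(3.99·20.4) = 0.001156 K/W
  R_fireclay brick = L/(kA) = 0.0807/(1.10·20.4) = 0.003596 K/W
  R_calcium silicate = L/(kA) = 0.285/(0.0703·20.4) = 0.1987 K/W
ΣR = 0.001156 + 0.003596 + 0.1987 = 0.2035 K/W
Q = ΔT/ΣR = (893 °C − 22 °C)/0.2035 = 4280 W
From the inner boundary to the fireclay brick/calcium silicate interface, ΣR_partial = 0.004752 K/W.
T_interface = T_in − Q·ΣR_partial = 893 °C − (4280)(0.004752) = 873 °C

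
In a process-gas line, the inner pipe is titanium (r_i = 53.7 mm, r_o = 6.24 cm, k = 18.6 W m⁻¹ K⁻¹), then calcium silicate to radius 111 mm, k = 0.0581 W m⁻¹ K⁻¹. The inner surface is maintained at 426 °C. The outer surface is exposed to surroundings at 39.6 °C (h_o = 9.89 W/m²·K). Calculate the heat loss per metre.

Q' = 224 W/m

Resistance network (inner→outer):
  R'_titanium = ln(0.0624/0.0537)/(2πk) = 0.1502/(2π·18.6) = 0.001285 m·K/W
  R'_calcium silicate = ln(0.111/0.0624)/(2πk) = 0.5760/(2π·0.0581) = 1.578 m·K/W
  R'_conv,out = 1/(2πr h) = 1/(2π·0.111·9.89) = 0.1450 m·K/W
ΣR = 0.001285 + 1.578 + 0.1450 = 1.724 m·K/W
Q' = ΔT/ΣR = (426 °C − 39.6 °C)/1.724 = 224 W/m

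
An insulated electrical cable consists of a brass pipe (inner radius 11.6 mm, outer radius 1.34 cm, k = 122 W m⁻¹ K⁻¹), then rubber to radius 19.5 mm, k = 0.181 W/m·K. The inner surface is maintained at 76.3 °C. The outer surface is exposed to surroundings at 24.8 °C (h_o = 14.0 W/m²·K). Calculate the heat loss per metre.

Treat each layer as a resistance in series:
  R'_brass = ln(0.0134/0.0116)/(2πk) = 0.1442/(2π·122) = 1.882×10^-4 m·K/W
  R'_rubber = ln(0.0195/0.0134)/(2πk) = 0.3752/(2π·0.181) = 0.3299 m·K/W
  R'_conv,out = 1/(2πr h) = 1/(2π·0.0195·14.0) = 0.5830 m·K/W
ΣR = 1.882×10^-4 + 0.3299 + 0.5830 = 0.9131 m·K/W
Q' = ΔT/ΣR = (76.3 °C − 24.8 °C)/0.9131 = 56.4 W/m

Q' = 56.4 W/m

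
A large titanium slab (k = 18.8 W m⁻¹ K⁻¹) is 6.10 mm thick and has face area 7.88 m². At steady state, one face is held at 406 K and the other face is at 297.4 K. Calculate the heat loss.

Q = 2640 kW

Q = kA·ΔT/L = 18.8 × 7.88 × |406 K − 297.4 K| / 0.00610 = 2.64×10^6 W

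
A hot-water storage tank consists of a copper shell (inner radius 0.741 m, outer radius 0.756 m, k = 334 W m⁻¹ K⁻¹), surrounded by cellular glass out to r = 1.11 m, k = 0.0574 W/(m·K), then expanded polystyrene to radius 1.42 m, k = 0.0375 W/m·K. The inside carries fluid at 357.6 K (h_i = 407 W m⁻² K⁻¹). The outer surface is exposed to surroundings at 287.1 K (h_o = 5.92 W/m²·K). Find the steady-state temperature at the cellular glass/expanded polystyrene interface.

T = 316.7 K

Series thermal resistances, inner to outer:
  R_conv,in = 1/(4πr²h) = 1/(4π·0.741²·407) = 3.561×10^-4 K/W
  R_copper = (1/0.741 − 1/0.756)/(4πk) = 0.02678/(4π·334) = 6.380×10^-6 K/W
  R_cellular glass = (1/0.756 − 1/1.11)/(4πk) = 0.4219/(4π·0.0574) = 0.5848 K/W
  R_expanded polystyrene = (1/1.11 − 1/1.42)/(4πk) = 0.1967/(4π·0.0375) = 0.4174 K/W
  R_conv,out = 1/(4πr²h) = 1/(4π·1.42²·5.92) = 0.006666 K/W
ΣR = 3.561×10^-4 + 6.380×10^-6 + 0.5848 + 0.4174 + 0.006666 = 1.009 K/W
Q = ΔT/ΣR = (357.6 K − 287.1 K)/1.009 = 69.87 W
From the inner boundary to the cellular glass/expanded polystyrene interface, ΣR_partial = 0.5852 K/W.
T_interface = T_in − Q·ΣR_partial = 357.6 K − (69.87)(0.5852) = 316.7 K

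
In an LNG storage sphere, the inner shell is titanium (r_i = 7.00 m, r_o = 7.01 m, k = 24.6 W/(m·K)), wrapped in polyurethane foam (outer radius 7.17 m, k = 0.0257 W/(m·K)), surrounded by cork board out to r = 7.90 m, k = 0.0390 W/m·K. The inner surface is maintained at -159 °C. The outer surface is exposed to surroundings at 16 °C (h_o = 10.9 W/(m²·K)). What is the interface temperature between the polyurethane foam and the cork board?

Treat each layer as a resistance in series:
  R_titanium = (1/7.00 − 1/7.01)/(4πk) = 2.038×10^-4/(4π·24.6) = 6.592×10^-7 K/W
  R_polyurethane foam = (1/7.01 − 1/7.17)/(4πk) = 0.003183/(4π·0.0257) = 0.009857 K/W
  R_cork board = (1/7.17 − 1/7.90)/(4πk) = 0.01289/(4π·0.0390) = 0.02630 K/W
  R_conv,out = 1/(4πr²h) = 1/(4π·7.90²·10.9) = 1.170×10^-4 K/W
ΣR = 6.592×10^-7 + 0.009857 + 0.02630 + 1.170×10^-4 = 0.03627 K/W
Q = ΔT/ΣR = (-159 °C − 16 °C)/0.03627 = -4825 W
From the inner boundary to the polyurethane foam/cork board interface, ΣR_partial = 0.009858 K/W.
T_interface = T_in − Q·ΣR_partial = -159 °C − (-4825)(0.009858) = -111 °C

T = -111 °C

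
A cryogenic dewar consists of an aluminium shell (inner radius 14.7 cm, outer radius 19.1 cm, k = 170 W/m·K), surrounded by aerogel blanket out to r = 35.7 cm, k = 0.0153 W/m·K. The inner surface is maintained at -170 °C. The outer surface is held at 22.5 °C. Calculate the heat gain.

Resistance network (inner→outer):
  R_aluminium = (1/0.147 − 1/0.191)/(4πk) = 1.567/(4π·170) = 7.336×10^-4 K/W
  R_aerogel blanket = (1/0.191 − 1/0.357)/(4πk) = 2.434/(4π·0.0153) = 12.66 K/W
ΣR = 7.336×10^-4 + 12.66 = 12.66 K/W
Q = ΔT/ΣR = (-170 °C − 22.5 °C)/12.66 = -15.2 W
(Negative Q ⇒ heat flows inward; heat gain = 15.2 W.)

Q = 15.2 W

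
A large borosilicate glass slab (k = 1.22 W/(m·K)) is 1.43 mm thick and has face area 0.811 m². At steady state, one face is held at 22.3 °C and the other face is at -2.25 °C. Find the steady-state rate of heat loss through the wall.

Q = kA·ΔT/L = 1.22 × 0.811 × |22.3 °C − -2.25 °C| / 0.00143 = 17000 W

Q = 17.0 kW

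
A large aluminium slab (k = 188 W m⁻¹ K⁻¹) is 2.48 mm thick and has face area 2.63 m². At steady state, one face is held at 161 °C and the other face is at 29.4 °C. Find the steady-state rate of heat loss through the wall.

Q = kA·ΔT/L = 188 × 2.63 × |161 °C − 29.4 °C| / 0.00248 = 2.62×10^7 W

Q = 26200 kW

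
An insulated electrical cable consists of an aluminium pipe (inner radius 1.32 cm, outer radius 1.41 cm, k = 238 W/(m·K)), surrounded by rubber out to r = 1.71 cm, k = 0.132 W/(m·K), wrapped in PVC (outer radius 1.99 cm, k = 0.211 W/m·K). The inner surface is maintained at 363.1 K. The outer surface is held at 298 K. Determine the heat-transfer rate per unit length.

Resistance network (inner→outer):
  R'_aluminium = ln(0.0141/0.0132)/(2πk) = 0.06596/(2π·238) = 4.411×10^-5 m·K/W
  R'_rubber = ln(0.0171/0.0141)/(2πk) = 0.1929/(2π·0.132) = 0.2326 m·K/W
  R'_PVC = ln(0.0199/0.0171)/(2πk) = 0.1516/(2π·0.211) = 0.1144 m·K/W
ΣR = 4.411×10^-5 + 0.2326 + 0.1144 = 0.3470 m·K/W
Q' = ΔT/ΣR = (363.1 K − 298 K)/0.3470 = 188 W/m

Q' = 188 W/m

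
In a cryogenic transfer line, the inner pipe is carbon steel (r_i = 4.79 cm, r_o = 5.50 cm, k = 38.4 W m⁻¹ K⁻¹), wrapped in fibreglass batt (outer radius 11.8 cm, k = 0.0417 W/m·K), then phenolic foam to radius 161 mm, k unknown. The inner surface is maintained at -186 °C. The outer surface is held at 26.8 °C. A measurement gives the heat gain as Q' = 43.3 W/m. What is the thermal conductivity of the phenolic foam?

k = 0.0247 W/m·K

ΣR = ΔT/Q' = |-186 − 26.8|/43.3 = 4.915 m·K/W
Known resistances:
  R'_carbon steel = ln(0.0550/0.0479)/(2πk) = 0.1382/(2π·38.4) = 5.729×10^-4 m·K/W
  R'_fibreglass batt = ln(0.118/0.0550)/(2πk) = 0.7634/(2π·0.0417) = 2.913 m·K/W
R_phenolic foam = ΣR − ΣR_known = 4.915 − 2.914 = 2.001 m·K/W
ln(r₂/r₁)/(2πk) = 2.001 ⇒ k = 0.3107/(2π·2.001) = 0.0247 W/m·K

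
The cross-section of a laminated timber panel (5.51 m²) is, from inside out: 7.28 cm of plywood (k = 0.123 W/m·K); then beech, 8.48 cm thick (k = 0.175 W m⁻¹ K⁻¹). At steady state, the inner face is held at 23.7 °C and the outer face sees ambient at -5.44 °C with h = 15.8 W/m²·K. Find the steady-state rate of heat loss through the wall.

Series thermal resistances, inner to outer:
  R_plywood = L/(kA) = 0.0728/(0.123·5.51) = 0.1074 K/W
  R_beech = L/(kA) = 0.0848/(0.175·5.51) = 0.08794 K/W
  R_conv,out = 1/(hA) = 1/(15.8·5.51) = 0.01149 K/W
ΣR = 0.1074 + 0.08794 + 0.01149 = 0.2068 K/W
Q = ΔT/ΣR = (23.7 °C − -5.44 °C)/0.2068 = 141 W

Q = 141 W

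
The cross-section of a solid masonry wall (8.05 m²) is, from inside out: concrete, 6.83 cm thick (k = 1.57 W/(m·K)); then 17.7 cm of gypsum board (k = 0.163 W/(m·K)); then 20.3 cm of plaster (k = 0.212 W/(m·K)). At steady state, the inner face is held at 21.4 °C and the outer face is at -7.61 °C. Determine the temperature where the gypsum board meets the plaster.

Treat each layer as a resistance in series:
  R_concrete = L/(kA) = 0.0683/(1.57·8.05) = 0.005404 K/W
  R_gypsum board = L/(kA) = 0.177/(0.163·8.05) = 0.1349 K/W
  R_plaster = L/(kA) = 0.203/(0.212·8.05) = 0.1189 K/W
ΣR = 0.005404 + 0.1349 + 0.1189 = 0.2592 K/W
Q = ΔT/ΣR = (21.4 °C − -7.61 °C)/0.2592 = 111.9 W
From the inner boundary to the gypsum board/plaster interface, ΣR_partial = 0.1403 K/W.
T_interface = T_in − Q·ΣR_partial = 21.4 °C − (111.9)(0.1403) = 5.70 °C

T = 5.70 °C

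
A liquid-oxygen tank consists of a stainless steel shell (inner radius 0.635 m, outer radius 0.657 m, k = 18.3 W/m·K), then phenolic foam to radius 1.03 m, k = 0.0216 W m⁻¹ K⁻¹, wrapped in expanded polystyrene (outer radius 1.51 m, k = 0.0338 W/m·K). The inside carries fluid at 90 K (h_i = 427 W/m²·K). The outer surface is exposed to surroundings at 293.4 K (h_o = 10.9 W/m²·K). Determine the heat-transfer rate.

Q = 73.7 W

Treat each layer as a resistance in series:
  R_conv,in = 1/(4πr²h) = 1/(4π·0.635²·427) = 4.622×10^-4 K/W
  R_stainless steel = (1/0.635 − 1/0.657)/(4πk) = 0.05273/(4π·18.3) = 2.293×10^-4 K/W
  R_phenolic foam = (1/0.657 − 1/1.03)/(4πk) = 0.5512/(4π·0.0216) = 2.031 K/W
  R_expanded polystyrene = (1/1.03 − 1/1.51)/(4πk) = 0.3086/(4π·0.0338) = 0.7266 K/W
  R_conv,out = 1/(4πr²h) = 1/(4π·1.51²·10.9) = 0.003202 K/W
ΣR = 4.622×10^-4 + 2.293×10^-4 + 2.031 + 0.7266 + 0.003202 = 2.761 K/W
Q = ΔT/ΣR = (90 K − 293.4 K)/2.761 = -73.7 W
(Negative Q ⇒ heat flows inward; heat gain = 73.7 W.)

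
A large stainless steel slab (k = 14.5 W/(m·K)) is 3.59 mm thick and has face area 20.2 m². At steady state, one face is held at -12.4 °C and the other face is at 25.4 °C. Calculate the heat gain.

Q = kA·ΔT/L = 14.5 × 20.2 × |-12.4 °C − 25.4 °C| / 0.00359 = 3.08×10^6 W

Q = 3080 kW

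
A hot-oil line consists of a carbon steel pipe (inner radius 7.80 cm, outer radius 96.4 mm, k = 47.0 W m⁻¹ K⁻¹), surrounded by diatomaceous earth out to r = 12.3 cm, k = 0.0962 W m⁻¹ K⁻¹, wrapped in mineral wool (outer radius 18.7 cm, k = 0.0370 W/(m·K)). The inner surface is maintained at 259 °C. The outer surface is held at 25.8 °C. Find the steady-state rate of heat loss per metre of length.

Series thermal resistances, inner to outer:
  R'_carbon steel = ln(0.0964/0.0780)/(2πk) = 0.2118/(2π·47.0) = 7.172×10^-4 m·K/W
  R'_diatomaceous earth = ln(0.123/0.0964)/(2πk) = 0.2437/(2π·0.0962) = 0.4031 m·K/W
  R'_mineral wool = ln(0.187/0.123)/(2πk) = 0.4189/(2π·0.0370) = 1.802 m·K/W
ΣR = 7.172×10^-4 + 0.4031 + 1.802 = 2.206 m·K/W
Q' = ΔT/ΣR = (259 °C − 25.8 °C)/2.206 = 106 W/m

Q' = 106 W/m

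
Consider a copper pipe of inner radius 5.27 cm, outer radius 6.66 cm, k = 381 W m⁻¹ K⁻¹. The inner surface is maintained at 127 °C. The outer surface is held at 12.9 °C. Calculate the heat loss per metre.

Q' = 1.17×10^6 W/m

Q' = 2πk·ΔT/ln(r₂/r₁) = 2π × 381 × 114.1 / ln(0.0666/0.0527) = 1.17×10^6 W/m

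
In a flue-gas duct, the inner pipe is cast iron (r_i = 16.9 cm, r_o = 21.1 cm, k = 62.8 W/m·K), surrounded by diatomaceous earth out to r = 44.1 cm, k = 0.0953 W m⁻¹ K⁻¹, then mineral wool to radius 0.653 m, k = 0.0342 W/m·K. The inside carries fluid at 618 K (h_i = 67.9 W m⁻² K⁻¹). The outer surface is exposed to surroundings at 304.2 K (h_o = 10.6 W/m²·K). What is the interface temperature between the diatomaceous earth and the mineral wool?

Resistance network (inner→outer):
  R'_conv,in = 1/(2πr h) = 1/(2π·0.169·67.9) = 0.01387 m·K/W
  R'_cast iron = ln(0.211/0.169)/(2πk) = 0.2220/(2π·62.8) = 5.625×10^-4 m·K/W
  R'_diatomaceous earth = ln(0.441/0.211)/(2πk) = 0.7372/(2π·0.0953) = 1.231 m·K/W
  R'_mineral wool = ln(0.653/0.441)/(2πk) = 0.3925/(2π·0.0342) = 1.827 m·K/W
  R'_conv,out = 1/(2πr h) = 1/(2π·0.653·10.6) = 0.02299 m·K/W
ΣR = 0.01387 + 5.625×10^-4 + 1.231 + 1.827 + 0.02299 = 3.095 m·K/W
Q' = ΔT/ΣR = (618 K − 304.2 K)/3.095 = 101.4 W/m
From the inner boundary to the diatomaceous earth/mineral wool interface, ΣR_partial = 1.245 m·K/W.
T_interface = T_in − Q'·ΣR_partial = 618 K − (101.4)(1.245) = 492 K

T = 492 K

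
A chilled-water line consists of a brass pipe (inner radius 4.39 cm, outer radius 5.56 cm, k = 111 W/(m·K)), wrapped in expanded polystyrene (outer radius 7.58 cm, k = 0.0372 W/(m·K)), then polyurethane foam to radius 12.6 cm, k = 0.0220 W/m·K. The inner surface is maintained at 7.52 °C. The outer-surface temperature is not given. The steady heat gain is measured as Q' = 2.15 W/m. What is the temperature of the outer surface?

T_out = 18.3 °C

Sum the resistances:
  R'_brass = ln(0.0556/0.0439)/(2πk) = 0.2363/(2π·111) = 3.388×10^-4 m·K/W
  R'_expanded polystyrene = ln(0.0758/0.0556)/(2πk) = 0.3099/(2π·0.0372) = 1.326 m·K/W
  R'_polyurethane foam = ln(0.126/0.0758)/(2πk) = 0.5082/(2π·0.0220) = 3.676 m·K/W
ΣR = 5.003 m·K/W
ΔT = Q'·ΣR = 2.15 × 5.003 = 10.76 K
Heat flows inward, so T_out = T_in + ΔT = 7.52 + 10.76 = 18.3 °C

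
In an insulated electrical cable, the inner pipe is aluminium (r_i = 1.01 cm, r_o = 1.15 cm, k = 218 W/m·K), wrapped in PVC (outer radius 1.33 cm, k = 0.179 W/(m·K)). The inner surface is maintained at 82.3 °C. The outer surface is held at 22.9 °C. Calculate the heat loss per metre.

Series thermal resistances, inner to outer:
  R'_aluminium = ln(0.0115/0.0101)/(2πk) = 0.1298/(2π·218) = 9.477×10^-5 m·K/W
  R'_PVC = ln(0.0133/0.0115)/(2πk) = 0.1454/(2π·0.179) = 0.1293 m·K/W
ΣR = 9.477×10^-5 + 0.1293 = 0.1294 m·K/W
Q' = ΔT/ΣR = (82.3 °C − 22.9 °C)/0.1294 = 459 W/m

Q' = 459 W/m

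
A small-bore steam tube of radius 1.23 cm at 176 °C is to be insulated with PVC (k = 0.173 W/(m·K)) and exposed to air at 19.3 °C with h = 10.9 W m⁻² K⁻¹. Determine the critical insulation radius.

For a cylinder, r_cr = k_ins/h = 0.173/10.9 = 0.0159 m = 1.59 cm

r_cr = 1.59 cm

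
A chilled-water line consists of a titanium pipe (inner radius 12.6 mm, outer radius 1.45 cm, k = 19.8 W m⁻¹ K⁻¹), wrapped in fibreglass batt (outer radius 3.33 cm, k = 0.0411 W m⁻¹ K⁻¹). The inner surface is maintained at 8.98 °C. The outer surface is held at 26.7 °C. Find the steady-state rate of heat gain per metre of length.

Q' = 5.50 W/m

Series thermal resistances, inner to outer:
  R'_titanium = ln(0.0145/0.0126)/(2πk) = 0.1405/(2π·19.8) = 0.001129 m·K/W
  R'_fibreglass batt = ln(0.0333/0.0145)/(2πk) = 0.8314/(2π·0.0411) = 3.220 m·K/W
ΣR = 0.001129 + 3.220 = 3.221 m·K/W
Q' = ΔT/ΣR = (8.98 °C − 26.7 °C)/3.221 = -5.50 W/m
(Negative Q' ⇒ heat flows inward; heat gain = 5.50 W/m.)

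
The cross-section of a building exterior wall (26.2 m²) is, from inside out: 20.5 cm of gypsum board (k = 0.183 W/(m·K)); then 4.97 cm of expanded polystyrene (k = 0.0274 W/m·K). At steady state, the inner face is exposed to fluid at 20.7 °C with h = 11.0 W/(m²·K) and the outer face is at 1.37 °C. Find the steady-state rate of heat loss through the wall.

Q = 167 W

Series thermal resistances, inner to outer:
  R_conv,in = 1/(hA) = 1/(11.0·26.2) = 0.003470 K/W
  R_gypsum board = L/(kA) = 0.205/(0.183·26.2) = 0.04276 K/W
  R_expanded polystyrene = L/(kA) = 0.0497/(0.0274·26.2) = 0.06923 K/W
ΣR = 0.003470 + 0.04276 + 0.06923 = 0.1155 K/W
Q = ΔT/ΣR = (20.7 °C − 1.37 °C)/0.1155 = 167 W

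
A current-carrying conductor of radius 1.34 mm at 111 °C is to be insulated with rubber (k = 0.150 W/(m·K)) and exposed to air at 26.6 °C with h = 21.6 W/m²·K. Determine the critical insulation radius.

r_cr = 0.694 cm

For a cylinder, r_cr = k_ins/h = 0.150/21.6 = 0.00694 m = 0.694 cm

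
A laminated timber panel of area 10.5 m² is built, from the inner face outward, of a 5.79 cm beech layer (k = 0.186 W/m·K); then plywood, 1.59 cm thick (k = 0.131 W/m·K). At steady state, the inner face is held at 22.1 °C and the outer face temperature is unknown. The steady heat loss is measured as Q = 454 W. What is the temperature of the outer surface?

Series resistances:
  R_beech = L/(kA) = 0.0579/(0.186·10.5) = 0.02965 K/W
  R_plywood = L/(kA) = 0.0159/(0.131·10.5) = 0.01156 K/W
ΣR = 0.04121 K/W
ΔT = Q·ΣR = 454 × 0.04121 = 18.71 K
Heat flows outward, so T_out = T_in − ΔT = 22.1 − 18.71 = 3.39 °C

T_out = 3.39 °C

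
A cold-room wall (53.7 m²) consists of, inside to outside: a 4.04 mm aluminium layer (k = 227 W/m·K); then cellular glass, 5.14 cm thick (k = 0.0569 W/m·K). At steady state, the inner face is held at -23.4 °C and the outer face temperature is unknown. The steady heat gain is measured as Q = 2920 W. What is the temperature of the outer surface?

Series resistances:
  R_aluminium = L/(kA) = 0.00404/(227·53.7) = 3.314×10^-7 K/W
  R_cellular glass = L/(kA) = 0.0514/(0.0569·53.7) = 0.01682 K/W
ΣR = 0.01682 K/W
ΔT = Q·ΣR = 2920 × 0.01682 = 49.11 K
Heat flows inward, so T_out = T_in + ΔT = -23.4 + 49.11 = 25.7 °C

T_out = 25.7 °C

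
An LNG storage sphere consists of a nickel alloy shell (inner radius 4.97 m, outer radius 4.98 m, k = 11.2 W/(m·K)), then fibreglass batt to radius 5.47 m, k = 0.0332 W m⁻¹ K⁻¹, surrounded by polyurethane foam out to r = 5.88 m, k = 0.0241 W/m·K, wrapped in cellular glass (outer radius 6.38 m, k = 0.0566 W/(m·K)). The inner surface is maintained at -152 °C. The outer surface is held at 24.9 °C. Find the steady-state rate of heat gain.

Resistance network (inner→outer):
  R_nickel alloy = (1/4.97 − 1/4.98)/(4πk) = 4.040×10^-4/(4π·11.2) = 2.871×10^-6 K/W
  R_fibreglass batt = (1/4.98 − 1/5.47)/(4πk) = 0.01799/(4π·0.0332) = 0.04312 K/W
  R_polyurethane foam = (1/5.47 − 1/5.88)/(4πk) = 0.01275/(4π·0.0241) = 0.04209 K/W
  R_cellular glass = (1/5.88 − 1/6.38)/(4πk) = 0.01333/(4π·0.0566) = 0.01874 K/W
ΣR = 2.871×10^-6 + 0.04312 + 0.04209 + 0.01874 = 0.1040 K/W
Q = ΔT/ΣR = (-152 °C − 24.9 °C)/0.1040 = -1700 W
(Negative Q ⇒ heat flows inward; heat gain = 1700 W.)

Q = 1700 W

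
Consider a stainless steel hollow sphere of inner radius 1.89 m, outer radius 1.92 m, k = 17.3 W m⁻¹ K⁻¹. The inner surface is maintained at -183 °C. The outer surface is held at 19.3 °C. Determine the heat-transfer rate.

Q = 4πk·ΔT/(1/r₁ − 1/r₂) = 4π × 17.3 × 202.3 / (1/1.89 − 1/1.92) = 5.32×10^6 W

Q = 5.32×10^6 W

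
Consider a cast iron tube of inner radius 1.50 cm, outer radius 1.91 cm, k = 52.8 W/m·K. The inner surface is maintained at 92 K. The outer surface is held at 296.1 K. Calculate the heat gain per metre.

Q' = 2πk·ΔT/ln(r₂/r₁) = 2π × 52.8 × 204.1 / ln(0.0191/0.0150) = 2.80×10^5 W/m

Q' = 280 kW/m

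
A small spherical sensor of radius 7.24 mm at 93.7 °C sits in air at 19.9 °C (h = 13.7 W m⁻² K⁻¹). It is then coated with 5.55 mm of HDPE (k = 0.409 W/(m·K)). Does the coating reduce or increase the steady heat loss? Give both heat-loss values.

Critical radius for a sphere: r_cr = 2k/h = 0.0597 m = 5.97 cm.
Outer radius after coating: r₂ = 0.00724 + 0.00555 = 0.01279 m.
Since r₁ < r_cr and r₂ ≤ r_cr, the coating moves toward the maximum at r_cr — heat loss rises.
Bare: R = 1/(4πr₁²h) = 110.8 K/W; Q = 73.8/110.8 = 0.666 W.
Coated: R = R_cond + R_conv = 47.17 K/W; Q = 73.8/47.17 = 1.56 W.

increases: 0.666 → 1.56 W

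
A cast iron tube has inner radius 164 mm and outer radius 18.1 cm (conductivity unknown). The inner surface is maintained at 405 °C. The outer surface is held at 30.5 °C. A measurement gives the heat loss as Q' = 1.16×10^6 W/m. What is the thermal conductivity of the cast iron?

ΣR = ΔT/Q' = |405 − 30.5|/1.16×10^6 = 3.228×10^-4 m·K/W
ln(r₂/r₁)/(2πk) = 3.228×10^-4 ⇒ k = 0.09863/(2π·3.228×10^-4) = 48.6 W/m·K

k = 48.6 W/m·K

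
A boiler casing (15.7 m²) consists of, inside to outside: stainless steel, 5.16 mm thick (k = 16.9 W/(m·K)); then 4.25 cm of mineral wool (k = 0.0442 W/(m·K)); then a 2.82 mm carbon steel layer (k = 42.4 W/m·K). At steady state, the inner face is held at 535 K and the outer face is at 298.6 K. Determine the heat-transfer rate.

Treat each layer as a resistance in series:
  R_stainless steel = L/(kA) = 0.00516/(16.9·15.7) = 1.945×10^-5 K/W
  R_mineral wool = L/(kA) = 0.0425/(0.0442·15.7) = 0.06124 K/W
  R_carbon steel = L/(kA) = 0.00282/(42.4·15.7) = 4.236×10^-6 K/W
ΣR = 1.945×10^-5 + 0.06124 + 4.236×10^-6 = 0.06126 K/W
Q = ΔT/ΣR = (535 K − 298.6 K)/0.06126 = 3860 W

Q = 3.86 kW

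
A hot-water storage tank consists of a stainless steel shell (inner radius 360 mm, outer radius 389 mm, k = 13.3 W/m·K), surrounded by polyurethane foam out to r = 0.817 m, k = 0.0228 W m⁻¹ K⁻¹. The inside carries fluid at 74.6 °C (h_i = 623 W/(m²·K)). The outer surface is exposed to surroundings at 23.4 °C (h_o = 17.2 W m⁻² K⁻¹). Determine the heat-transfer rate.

Resistance network (inner→outer):
  R_conv,in = 1/(4πr²h) = 1/(4π·0.360²·623) = 9.856×10^-4 K/W
  R_stainless steel = (1/0.360 − 1/0.389)/(4πk) = 0.2071/(4π·13.3) = 0.001239 K/W
  R_polyurethane foam = (1/0.389 − 1/0.817)/(4πk) = 1.347/(4π·0.0228) = 4.700 K/W
  R_conv,out = 1/(4πr²h) = 1/(4π·0.817²·17.2) = 0.006931 K/W
ΣR = 9.856×10^-4 + 0.001239 + 4.700 + 0.006931 = 4.709 K/W
Q = ΔT/ΣR = (74.6 °C − 23.4 °C)/4.709 = 10.9 W

Q = 10.9 W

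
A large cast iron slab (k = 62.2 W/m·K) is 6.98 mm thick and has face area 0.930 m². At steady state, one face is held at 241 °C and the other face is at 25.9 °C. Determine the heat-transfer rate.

Q = kA·ΔT/L = 62.2 × 0.930 × |241 °C − 25.9 °C| / 0.00698 = 1.78×10^6 W

Q = 1780 kW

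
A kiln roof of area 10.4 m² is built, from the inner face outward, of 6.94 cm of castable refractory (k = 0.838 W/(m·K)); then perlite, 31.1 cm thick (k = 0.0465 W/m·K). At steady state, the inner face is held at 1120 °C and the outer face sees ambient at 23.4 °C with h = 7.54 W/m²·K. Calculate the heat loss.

Resistance network (inner→outer):
  R_castable refractory = L/(kA) = 0.0694/(0.838·10.4) = 0.007963 K/W
  R_perlite = L/(kA) = 0.311/(0.0465·10.4) = 0.6431 K/W
  R_conv,out = 1/(hA) = 1/(7.54·10.4) = 0.01275 K/W
ΣR = 0.007963 + 0.6431 + 0.01275 = 0.6638 K/W
Q = ΔT/ΣR = (1120 °C − 23.4 °C)/0.6638 = 1650 W

Q = 1650 W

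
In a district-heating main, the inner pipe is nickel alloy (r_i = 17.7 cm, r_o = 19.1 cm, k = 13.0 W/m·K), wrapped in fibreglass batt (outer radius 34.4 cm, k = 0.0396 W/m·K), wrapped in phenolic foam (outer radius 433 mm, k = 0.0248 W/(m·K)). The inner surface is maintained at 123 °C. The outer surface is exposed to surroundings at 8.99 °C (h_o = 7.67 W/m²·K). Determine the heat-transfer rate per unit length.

Q' = 29.3 W/m

Series thermal resistances, inner to outer:
  R'_nickel alloy = ln(0.191/0.177)/(2πk) = 0.07612/(2π·13.0) = 9.320×10^-4 m·K/W
  R'_fibreglass batt = ln(0.344/0.191)/(2πk) = 0.5884/(2π·0.0396) = 2.365 m·K/W
  R'_phenolic foam = ln(0.433/0.344)/(2πk) = 0.2301/(2π·0.0248) = 1.477 m·K/W
  R'_conv,out = 1/(2πr h) = 1/(2π·0.433·7.67) = 0.04792 m·K/W
ΣR = 9.320×10^-4 + 2.365 + 1.477 + 0.04792 = 3.891 m·K/W
Q' = ΔT/ΣR = (123 °C − 8.99 °C)/3.891 = 29.3 W/m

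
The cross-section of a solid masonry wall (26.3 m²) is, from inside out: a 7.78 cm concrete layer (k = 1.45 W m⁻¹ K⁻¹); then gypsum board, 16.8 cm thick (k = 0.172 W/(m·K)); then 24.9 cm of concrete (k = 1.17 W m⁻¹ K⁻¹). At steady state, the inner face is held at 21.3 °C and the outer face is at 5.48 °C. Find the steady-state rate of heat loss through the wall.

Q = 335 W

Treat each layer as a resistance in series:
  R_concrete = L/(kA) = 0.0778/(1.45·26.3) = 0.002040 K/W
  R_gypsum board = L/(kA) = 0.168/(0.172·26.3) = 0.03714 K/W
  R_concrete = L/(kA) = 0.249/(1.17·26.3) = 0.008092 K/W
ΣR = 0.002040 + 0.03714 + 0.008092 = 0.04727 K/W
Q = ΔT/ΣR = (21.3 °C − 5.48 °C)/0.04727 = 335 W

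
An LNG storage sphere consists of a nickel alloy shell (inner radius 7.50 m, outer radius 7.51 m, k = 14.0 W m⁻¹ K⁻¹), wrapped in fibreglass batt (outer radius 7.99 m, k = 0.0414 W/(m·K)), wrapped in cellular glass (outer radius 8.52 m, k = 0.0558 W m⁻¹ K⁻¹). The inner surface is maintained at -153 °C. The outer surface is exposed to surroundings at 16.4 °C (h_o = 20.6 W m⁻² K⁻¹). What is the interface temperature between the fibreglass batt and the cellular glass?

Treat each layer as a resistance in series:
  R_nickel alloy = (1/7.50 − 1/7.51)/(4πk) = 1.775×10^-4/(4π·14.0) = 1.009×10^-6 K/W
  R_fibreglass batt = (1/7.51 − 1/7.99)/(4πk) = 0.007999/(4π·0.0414) = 0.01538 K/W
  R_cellular glass = (1/7.99 − 1/8.52)/(4πk) = 0.007786/(4π·0.0558) = 0.01110 K/W
  R_conv,out = 1/(4πr²h) = 1/(4π·8.52²·20.6) = 5.322×10^-5 K/W
ΣR = 1.009×10^-6 + 0.01538 + 0.01110 + 5.322×10^-5 = 0.02653 K/W
Q = ΔT/ΣR = (-153 °C − 16.4 °C)/0.02653 = -6385 W
From the inner boundary to the fibreglass batt/cellular glass interface, ΣR_partial = 0.01538 K/W.
T_interface = T_in − Q·ΣR_partial = -153 °C − (-6385)(0.01538) = -54.8 °C

T = -54.8 °C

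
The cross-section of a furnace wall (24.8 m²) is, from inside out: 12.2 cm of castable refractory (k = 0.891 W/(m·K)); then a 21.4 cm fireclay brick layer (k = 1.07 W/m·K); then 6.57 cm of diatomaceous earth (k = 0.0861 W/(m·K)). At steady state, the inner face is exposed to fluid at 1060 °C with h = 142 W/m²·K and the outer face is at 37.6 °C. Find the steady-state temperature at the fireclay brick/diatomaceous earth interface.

Resistance network (inner→outer):
  R_conv,in = 1/(hA) = 1/(142·24.8) = 2.840×10^-4 K/W
  R_castable refractory = L/(kA) = 0.122/(0.891·24.8) = 0.005521 K/W
  R_fireclay brick = L/(kA) = 0.214/(1.07·24.8) = 0.008065 K/W
  R_diatomaceous earth = L/(kA) = 0.0657/(0.0861·24.8) = 0.03077 K/W
ΣR = 2.840×10^-4 + 0.005521 + 0.008065 + 0.03077 = 0.04464 K/W
Q = ΔT/ΣR = (1060 °C − 37.6 °C)/0.04464 = 22900 W
From the inner boundary to the fireclay brick/diatomaceous earth interface, ΣR_partial = 0.01387 K/W.
T_interface = T_in − Q·ΣR_partial = 1060 °C − (22900)(0.01387) = 742 °C

T = 742 °C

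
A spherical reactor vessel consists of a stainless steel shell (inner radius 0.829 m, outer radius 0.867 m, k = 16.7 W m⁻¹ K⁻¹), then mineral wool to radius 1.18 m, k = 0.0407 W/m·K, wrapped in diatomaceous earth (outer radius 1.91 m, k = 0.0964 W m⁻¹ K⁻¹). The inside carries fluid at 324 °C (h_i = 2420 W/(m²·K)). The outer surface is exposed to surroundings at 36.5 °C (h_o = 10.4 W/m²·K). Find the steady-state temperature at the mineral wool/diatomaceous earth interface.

T = 126 °C

Resistance network (inner→outer):
  R_conv,in = 1/(4πr²h) = 1/(4π·0.829²·2420) = 4.785×10^-5 K/W
  R_stainless steel = (1/0.829 − 1/0.867)/(4πk) = 0.05287/(4π·16.7) = 2.519×10^-4 K/W
  R_mineral wool = (1/0.867 − 1/1.18)/(4πk) = 0.3059/(4π·0.0407) = 0.5982 K/W
  R_diatomaceous earth = (1/1.18 − 1/1.91)/(4πk) = 0.3239/(4π·0.0964) = 0.2674 K/W
  R_conv,out = 1/(4πr²h) = 1/(4π·1.91²·10.4) = 0.002097 K/W
ΣR = 4.785×10^-5 + 2.519×10^-4 + 0.5982 + 0.2674 + 0.002097 = 0.8680 K/W
Q = ΔT/ΣR = (324 °C − 36.5 °C)/0.8680 = 331.2 W
From the inner boundary to the mineral wool/diatomaceous earth interface, ΣR_partial = 0.5985 K/W.
T_interface = T_in − Q·ΣR_partial = 324 °C − (331.2)(0.5985) = 126 °C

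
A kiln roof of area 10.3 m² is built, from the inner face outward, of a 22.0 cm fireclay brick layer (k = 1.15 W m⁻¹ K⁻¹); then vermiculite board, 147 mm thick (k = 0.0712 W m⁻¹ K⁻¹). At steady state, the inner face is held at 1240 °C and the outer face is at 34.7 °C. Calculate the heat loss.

Resistance network (inner→outer):
  R_fireclay brick = L/(kA) = 0.220/(1.15·10.3) = 0.01857 K/W
  R_vermiculite board = L/(kA) = 0.147/(0.0712·10.3) = 0.2004 K/W
ΣR = 0.01857 + 0.2004 = 0.2190 K/W
Q = ΔT/ΣR = (1240 °C − 34.7 °C)/0.2190 = 5500 W

Q = 5.50 kW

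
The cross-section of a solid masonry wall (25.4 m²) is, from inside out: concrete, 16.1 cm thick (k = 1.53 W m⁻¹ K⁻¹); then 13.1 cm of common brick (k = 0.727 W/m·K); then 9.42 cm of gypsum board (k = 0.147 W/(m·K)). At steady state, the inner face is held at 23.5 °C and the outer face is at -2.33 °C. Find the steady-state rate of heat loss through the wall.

Resistance network (inner→outer):
  R_concrete = L/(kA) = 0.161/(1.53·25.4) = 0.004143 K/W
  R_common brick = L/(kA) = 0.131/(0.727·25.4) = 0.007094 K/W
  R_gypsum board = L/(kA) = 0.0942/(0.147·25.4) = 0.02523 K/W
ΣR = 0.004143 + 0.007094 + 0.02523 = 0.03647 K/W
Q = ΔT/ΣR = (23.5 °C − -2.33 °C)/0.03647 = 708 W

Q = 708 W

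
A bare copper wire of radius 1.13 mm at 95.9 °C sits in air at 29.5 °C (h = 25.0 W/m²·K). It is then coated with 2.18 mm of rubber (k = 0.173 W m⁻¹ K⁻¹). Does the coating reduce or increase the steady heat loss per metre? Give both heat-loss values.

increases: 11.8 → 22.8 W/m

Critical radius for a cylinder: r_cr = k/h = 0.00692 m = 0.692 cm.
Outer radius after coating: r₂ = 0.00113 + 0.00218 = 0.00331 m.
Since r₁ < r_cr and r₂ ≤ r_cr, the coating moves toward the maximum at r_cr — heat loss rises.
Bare: R = 1/(2πr₁h) = 5.634 m·K/W; Q = 66.4/5.634 = 11.8 W/m.
Coated: R = R_cond + R_conv = 2.912 m·K/W; Q = 66.4/2.912 = 22.8 W/m.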